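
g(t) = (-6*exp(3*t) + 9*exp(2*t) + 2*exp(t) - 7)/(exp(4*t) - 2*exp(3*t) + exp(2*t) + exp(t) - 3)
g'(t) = (-18*exp(3*t) + 18*exp(2*t) + 2*exp(t))/(exp(4*t) - 2*exp(3*t) + exp(2*t) + exp(t) - 3) + (-6*exp(3*t) + 9*exp(2*t) + 2*exp(t) - 7)*(-4*exp(4*t) + 6*exp(3*t) - 2*exp(2*t) - exp(t))/(exp(4*t) - 2*exp(3*t) + exp(2*t) + exp(t) - 3)^2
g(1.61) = -1.30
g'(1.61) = 1.38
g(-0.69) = 1.84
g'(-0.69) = -0.96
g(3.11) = -0.27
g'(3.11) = 0.28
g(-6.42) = 2.33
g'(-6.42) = 0.00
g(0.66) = -5.85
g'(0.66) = 31.55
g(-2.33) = 2.32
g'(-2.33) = -0.03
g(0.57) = -13.84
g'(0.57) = 250.02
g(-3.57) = 2.33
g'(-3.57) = -0.00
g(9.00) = 0.00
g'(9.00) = 0.00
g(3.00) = -0.31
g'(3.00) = 0.31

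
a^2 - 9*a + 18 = (a - 6)*(a - 3)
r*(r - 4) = r^2 - 4*r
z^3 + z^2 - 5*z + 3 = (z - 1)^2*(z + 3)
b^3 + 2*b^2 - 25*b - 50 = (b - 5)*(b + 2)*(b + 5)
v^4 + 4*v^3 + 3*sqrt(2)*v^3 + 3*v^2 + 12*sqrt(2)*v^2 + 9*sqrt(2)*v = v*(v + 1)*(v + 3)*(v + 3*sqrt(2))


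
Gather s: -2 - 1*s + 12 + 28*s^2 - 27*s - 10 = 28*s^2 - 28*s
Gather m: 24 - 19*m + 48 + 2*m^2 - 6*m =2*m^2 - 25*m + 72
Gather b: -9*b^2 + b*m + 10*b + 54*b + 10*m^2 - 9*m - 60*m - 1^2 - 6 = -9*b^2 + b*(m + 64) + 10*m^2 - 69*m - 7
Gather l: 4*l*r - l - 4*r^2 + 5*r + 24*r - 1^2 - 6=l*(4*r - 1) - 4*r^2 + 29*r - 7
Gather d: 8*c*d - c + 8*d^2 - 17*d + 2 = -c + 8*d^2 + d*(8*c - 17) + 2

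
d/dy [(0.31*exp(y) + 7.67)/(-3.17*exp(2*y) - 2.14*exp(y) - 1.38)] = (0.9827*exp(2*y) + 48.6278*exp(y) + 15.986)*exp(y)/(10.0489*exp(4*y) + 13.5676*exp(3*y) + 13.3288*exp(2*y) + 5.9064*exp(y) + 1.9044)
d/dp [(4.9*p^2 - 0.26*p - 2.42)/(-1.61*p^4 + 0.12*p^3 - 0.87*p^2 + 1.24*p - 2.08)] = (15.778*p^5 - 1.8438*p^4 - 15.5224*p^3 + 6.721*p^2 - 24.5948*p + 3.5416)/(2.5921*p^8 - 0.3864*p^7 + 2.8158*p^6 - 4.2016*p^5 + 7.7521*p^4 - 2.6568*p^3 + 5.1568*p^2 - 5.1584*p + 4.3264)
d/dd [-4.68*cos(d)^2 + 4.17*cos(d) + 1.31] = (9.36*cos(d) - 4.17)*sin(d)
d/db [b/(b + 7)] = 7/(b + 7)^2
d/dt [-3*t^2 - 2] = -6*t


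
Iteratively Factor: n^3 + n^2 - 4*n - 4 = (n + 2)*(n^2 - n - 2) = (n - 2)*(n + 2)*(n + 1)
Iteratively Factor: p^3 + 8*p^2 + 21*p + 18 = (p + 3)*(p^2 + 5*p + 6) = (p + 2)*(p + 3)*(p + 3)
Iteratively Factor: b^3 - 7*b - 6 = (b - 3)*(b^2 + 3*b + 2) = (b - 3)*(b + 2)*(b + 1)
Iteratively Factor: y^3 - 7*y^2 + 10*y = (y)*(y^2 - 7*y + 10) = y*(y - 5)*(y - 2)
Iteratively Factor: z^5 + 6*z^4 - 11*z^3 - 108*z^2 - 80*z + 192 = (z - 1)*(z^4 + 7*z^3 - 4*z^2 - 112*z - 192) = (z - 1)*(z + 4)*(z^3 + 3*z^2 - 16*z - 48) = (z - 4)*(z - 1)*(z + 4)*(z^2 + 7*z + 12) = (z - 4)*(z - 1)*(z + 4)^2*(z + 3)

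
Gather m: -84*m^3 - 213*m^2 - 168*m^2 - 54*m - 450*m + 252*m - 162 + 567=-84*m^3 - 381*m^2 - 252*m + 405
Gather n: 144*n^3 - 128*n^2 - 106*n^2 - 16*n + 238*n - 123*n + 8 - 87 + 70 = 144*n^3 - 234*n^2 + 99*n - 9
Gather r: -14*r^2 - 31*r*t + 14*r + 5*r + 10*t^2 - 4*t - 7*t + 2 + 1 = -14*r^2 + r*(19 - 31*t) + 10*t^2 - 11*t + 3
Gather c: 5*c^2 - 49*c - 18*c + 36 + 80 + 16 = 5*c^2 - 67*c + 132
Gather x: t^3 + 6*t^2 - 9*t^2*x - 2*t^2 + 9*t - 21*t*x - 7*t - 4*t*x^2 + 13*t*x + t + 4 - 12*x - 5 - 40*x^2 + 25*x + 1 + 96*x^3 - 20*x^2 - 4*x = t^3 + 4*t^2 + 3*t + 96*x^3 + x^2*(-4*t - 60) + x*(-9*t^2 - 8*t + 9)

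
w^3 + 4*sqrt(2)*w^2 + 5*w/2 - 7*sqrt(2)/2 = (w - sqrt(2)/2)*(w + sqrt(2))*(w + 7*sqrt(2)/2)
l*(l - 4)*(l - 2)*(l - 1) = l^4 - 7*l^3 + 14*l^2 - 8*l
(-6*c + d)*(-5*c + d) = 30*c^2 - 11*c*d + d^2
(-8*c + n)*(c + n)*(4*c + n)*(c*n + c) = -32*c^4*n - 32*c^4 - 36*c^3*n^2 - 36*c^3*n - 3*c^2*n^3 - 3*c^2*n^2 + c*n^4 + c*n^3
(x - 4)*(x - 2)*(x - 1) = x^3 - 7*x^2 + 14*x - 8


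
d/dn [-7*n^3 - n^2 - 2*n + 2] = -21*n^2 - 2*n - 2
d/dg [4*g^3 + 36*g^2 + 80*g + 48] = 12*g^2 + 72*g + 80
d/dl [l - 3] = 1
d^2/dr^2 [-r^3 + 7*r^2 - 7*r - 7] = 14 - 6*r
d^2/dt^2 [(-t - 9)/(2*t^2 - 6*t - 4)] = (3*(t + 2)*(-t^2 + 3*t + 2) + (t + 9)*(2*t - 3)^2)/(-t^2 + 3*t + 2)^3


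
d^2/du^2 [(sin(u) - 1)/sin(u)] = (sin(u)^2 - 2)/sin(u)^3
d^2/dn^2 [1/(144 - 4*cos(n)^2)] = (2*sin(n)^4 - 73*sin(n)^2 + 35)/(2*(cos(n)^2 - 36)^3)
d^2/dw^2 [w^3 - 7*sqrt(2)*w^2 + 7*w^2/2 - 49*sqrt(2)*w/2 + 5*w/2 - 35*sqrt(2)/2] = 6*w - 14*sqrt(2) + 7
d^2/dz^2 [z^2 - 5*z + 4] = 2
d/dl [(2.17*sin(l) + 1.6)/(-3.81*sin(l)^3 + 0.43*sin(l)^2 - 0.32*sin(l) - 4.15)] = (16.5354*sin(l)^3 + 17.3549*sin(l)^2 - 1.376*sin(l) - 8.4935)*cos(l)/(14.5161*sin(l)^6 - 3.2766*sin(l)^5 + 2.6233*sin(l)^4 + 31.3478*sin(l)^3 - 3.4666*sin(l)^2 + 2.656*sin(l) + 17.2225)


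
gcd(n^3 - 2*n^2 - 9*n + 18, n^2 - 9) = n^2 - 9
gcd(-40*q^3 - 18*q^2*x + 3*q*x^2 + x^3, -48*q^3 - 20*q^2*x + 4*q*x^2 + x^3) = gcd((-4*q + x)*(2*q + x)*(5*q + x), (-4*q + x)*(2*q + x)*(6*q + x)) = -8*q^2 - 2*q*x + x^2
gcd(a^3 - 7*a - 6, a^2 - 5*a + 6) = a - 3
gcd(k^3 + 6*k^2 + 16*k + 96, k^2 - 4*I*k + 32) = k + 4*I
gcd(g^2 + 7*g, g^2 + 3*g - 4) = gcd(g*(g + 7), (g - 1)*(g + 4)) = 1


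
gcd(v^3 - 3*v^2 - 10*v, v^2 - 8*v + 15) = v - 5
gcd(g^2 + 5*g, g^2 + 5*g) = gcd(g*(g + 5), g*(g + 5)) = g^2 + 5*g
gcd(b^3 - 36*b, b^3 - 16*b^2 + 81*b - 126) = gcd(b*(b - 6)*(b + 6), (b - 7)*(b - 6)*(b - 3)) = b - 6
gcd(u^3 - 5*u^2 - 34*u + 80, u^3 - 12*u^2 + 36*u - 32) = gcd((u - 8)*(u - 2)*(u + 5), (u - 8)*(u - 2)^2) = u^2 - 10*u + 16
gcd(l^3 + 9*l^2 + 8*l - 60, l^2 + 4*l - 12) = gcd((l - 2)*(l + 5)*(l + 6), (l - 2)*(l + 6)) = l^2 + 4*l - 12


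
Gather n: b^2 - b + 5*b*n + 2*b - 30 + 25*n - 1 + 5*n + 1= b^2 + b + n*(5*b + 30) - 30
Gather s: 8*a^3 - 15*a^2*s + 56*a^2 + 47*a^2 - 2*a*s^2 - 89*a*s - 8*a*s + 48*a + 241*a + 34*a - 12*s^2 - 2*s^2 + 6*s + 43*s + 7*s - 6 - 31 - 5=8*a^3 + 103*a^2 + 323*a + s^2*(-2*a - 14) + s*(-15*a^2 - 97*a + 56) - 42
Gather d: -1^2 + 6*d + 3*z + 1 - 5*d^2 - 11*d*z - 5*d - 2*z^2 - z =-5*d^2 + d*(1 - 11*z) - 2*z^2 + 2*z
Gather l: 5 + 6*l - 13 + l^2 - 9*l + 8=l^2 - 3*l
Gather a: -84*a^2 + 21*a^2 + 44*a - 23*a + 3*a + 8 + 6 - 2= -63*a^2 + 24*a + 12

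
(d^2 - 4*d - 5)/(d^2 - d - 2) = (d - 5)/(d - 2)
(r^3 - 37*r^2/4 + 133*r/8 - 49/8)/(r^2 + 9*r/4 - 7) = (2*r^2 - 15*r + 7)/(2*(r + 4))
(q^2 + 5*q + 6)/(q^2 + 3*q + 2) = (q + 3)/(q + 1)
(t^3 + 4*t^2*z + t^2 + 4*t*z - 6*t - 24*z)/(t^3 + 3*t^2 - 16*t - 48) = (t^2 + 4*t*z - 2*t - 8*z)/(t^2 - 16)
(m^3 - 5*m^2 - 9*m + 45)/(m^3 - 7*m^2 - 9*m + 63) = (m - 5)/(m - 7)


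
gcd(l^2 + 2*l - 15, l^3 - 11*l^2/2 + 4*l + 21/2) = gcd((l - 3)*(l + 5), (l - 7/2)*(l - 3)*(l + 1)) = l - 3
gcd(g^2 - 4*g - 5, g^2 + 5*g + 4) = g + 1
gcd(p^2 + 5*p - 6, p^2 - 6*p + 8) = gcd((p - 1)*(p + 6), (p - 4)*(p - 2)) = 1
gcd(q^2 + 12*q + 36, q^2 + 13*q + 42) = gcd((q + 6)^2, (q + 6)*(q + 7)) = q + 6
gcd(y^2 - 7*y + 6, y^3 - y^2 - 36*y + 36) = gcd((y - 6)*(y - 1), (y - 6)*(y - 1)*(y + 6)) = y^2 - 7*y + 6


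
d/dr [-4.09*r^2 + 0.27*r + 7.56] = 0.27 - 8.18*r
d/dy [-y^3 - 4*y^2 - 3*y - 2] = -3*y^2 - 8*y - 3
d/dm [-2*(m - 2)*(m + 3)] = -4*m - 2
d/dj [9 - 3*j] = -3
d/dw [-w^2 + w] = 1 - 2*w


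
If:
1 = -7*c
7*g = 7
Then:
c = -1/7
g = 1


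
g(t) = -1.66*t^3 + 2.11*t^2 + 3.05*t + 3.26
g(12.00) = -2524.78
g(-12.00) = 3138.98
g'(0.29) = 3.85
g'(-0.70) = -2.34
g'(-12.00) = -764.71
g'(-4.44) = -113.86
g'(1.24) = 0.63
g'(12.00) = -663.43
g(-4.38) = 169.87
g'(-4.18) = -101.60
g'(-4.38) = -110.97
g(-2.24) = 25.67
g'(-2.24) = -31.39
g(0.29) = 4.28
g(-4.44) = 176.61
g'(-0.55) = -0.78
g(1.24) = 7.12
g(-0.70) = 2.73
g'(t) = -4.98*t^2 + 4.22*t + 3.05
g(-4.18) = 148.62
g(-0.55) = 2.50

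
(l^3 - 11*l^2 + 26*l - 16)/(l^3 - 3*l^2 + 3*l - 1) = (l^2 - 10*l + 16)/(l^2 - 2*l + 1)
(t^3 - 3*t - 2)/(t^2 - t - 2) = t + 1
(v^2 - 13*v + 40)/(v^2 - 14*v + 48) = (v - 5)/(v - 6)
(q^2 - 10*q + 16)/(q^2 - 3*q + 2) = (q - 8)/(q - 1)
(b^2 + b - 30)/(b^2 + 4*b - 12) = (b - 5)/(b - 2)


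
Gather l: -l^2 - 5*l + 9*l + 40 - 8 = -l^2 + 4*l + 32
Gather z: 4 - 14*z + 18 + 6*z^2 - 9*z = 6*z^2 - 23*z + 22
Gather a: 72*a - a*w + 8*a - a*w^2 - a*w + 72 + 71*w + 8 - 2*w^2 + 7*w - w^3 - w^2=a*(-w^2 - 2*w + 80) - w^3 - 3*w^2 + 78*w + 80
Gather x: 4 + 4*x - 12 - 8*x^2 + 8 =-8*x^2 + 4*x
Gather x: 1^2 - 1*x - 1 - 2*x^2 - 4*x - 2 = -2*x^2 - 5*x - 2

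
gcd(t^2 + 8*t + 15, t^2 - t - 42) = 1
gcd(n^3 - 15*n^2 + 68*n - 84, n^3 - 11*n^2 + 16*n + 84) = n^2 - 13*n + 42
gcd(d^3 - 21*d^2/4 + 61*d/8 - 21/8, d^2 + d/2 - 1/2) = d - 1/2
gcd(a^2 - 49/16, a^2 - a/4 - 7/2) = a + 7/4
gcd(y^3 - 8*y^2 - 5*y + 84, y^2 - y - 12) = y^2 - y - 12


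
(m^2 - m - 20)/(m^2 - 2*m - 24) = (m - 5)/(m - 6)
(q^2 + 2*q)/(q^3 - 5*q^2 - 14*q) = 1/(q - 7)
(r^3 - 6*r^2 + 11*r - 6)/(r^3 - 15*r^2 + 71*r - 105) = (r^2 - 3*r + 2)/(r^2 - 12*r + 35)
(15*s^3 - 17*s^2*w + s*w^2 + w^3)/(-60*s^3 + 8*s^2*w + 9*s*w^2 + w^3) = (-3*s^2 + 4*s*w - w^2)/(12*s^2 - 4*s*w - w^2)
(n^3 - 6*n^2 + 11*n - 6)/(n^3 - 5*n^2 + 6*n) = (n - 1)/n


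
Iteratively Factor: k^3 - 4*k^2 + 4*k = (k)*(k^2 - 4*k + 4) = k*(k - 2)*(k - 2)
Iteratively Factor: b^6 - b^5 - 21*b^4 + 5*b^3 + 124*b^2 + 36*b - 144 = (b - 1)*(b^5 - 21*b^3 - 16*b^2 + 108*b + 144) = (b - 1)*(b + 2)*(b^4 - 2*b^3 - 17*b^2 + 18*b + 72) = (b - 1)*(b + 2)*(b + 3)*(b^3 - 5*b^2 - 2*b + 24) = (b - 3)*(b - 1)*(b + 2)*(b + 3)*(b^2 - 2*b - 8) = (b - 4)*(b - 3)*(b - 1)*(b + 2)*(b + 3)*(b + 2)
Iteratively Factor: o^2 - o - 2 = (o + 1)*(o - 2)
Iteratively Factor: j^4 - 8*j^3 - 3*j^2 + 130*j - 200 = (j - 5)*(j^3 - 3*j^2 - 18*j + 40) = (j - 5)*(j + 4)*(j^2 - 7*j + 10) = (j - 5)*(j - 2)*(j + 4)*(j - 5)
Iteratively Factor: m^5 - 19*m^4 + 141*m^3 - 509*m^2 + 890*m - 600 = (m - 3)*(m^4 - 16*m^3 + 93*m^2 - 230*m + 200) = (m - 3)*(m - 2)*(m^3 - 14*m^2 + 65*m - 100) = (m - 4)*(m - 3)*(m - 2)*(m^2 - 10*m + 25) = (m - 5)*(m - 4)*(m - 3)*(m - 2)*(m - 5)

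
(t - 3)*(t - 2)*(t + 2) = t^3 - 3*t^2 - 4*t + 12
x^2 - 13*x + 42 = (x - 7)*(x - 6)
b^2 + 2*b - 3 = (b - 1)*(b + 3)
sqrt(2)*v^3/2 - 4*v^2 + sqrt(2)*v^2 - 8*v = v*(v - 4*sqrt(2))*(sqrt(2)*v/2 + sqrt(2))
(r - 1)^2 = r^2 - 2*r + 1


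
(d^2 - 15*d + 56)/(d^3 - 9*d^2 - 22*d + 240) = (d - 7)/(d^2 - d - 30)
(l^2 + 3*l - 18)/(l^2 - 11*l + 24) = (l + 6)/(l - 8)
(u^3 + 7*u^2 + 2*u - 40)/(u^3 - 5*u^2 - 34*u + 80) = (u + 4)/(u - 8)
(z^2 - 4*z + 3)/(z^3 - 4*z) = (z^2 - 4*z + 3)/(z*(z^2 - 4))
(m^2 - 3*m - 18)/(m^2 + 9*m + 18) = (m - 6)/(m + 6)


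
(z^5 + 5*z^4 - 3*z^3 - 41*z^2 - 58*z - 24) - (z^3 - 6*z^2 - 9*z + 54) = z^5 + 5*z^4 - 4*z^3 - 35*z^2 - 49*z - 78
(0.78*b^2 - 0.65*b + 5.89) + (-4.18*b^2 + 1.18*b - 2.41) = -3.4*b^2 + 0.53*b + 3.48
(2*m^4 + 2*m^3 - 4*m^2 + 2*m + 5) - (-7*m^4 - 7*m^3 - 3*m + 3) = 9*m^4 + 9*m^3 - 4*m^2 + 5*m + 2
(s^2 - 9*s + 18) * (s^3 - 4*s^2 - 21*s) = s^5 - 13*s^4 + 33*s^3 + 117*s^2 - 378*s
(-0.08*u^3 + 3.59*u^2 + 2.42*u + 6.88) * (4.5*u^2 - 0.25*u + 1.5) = -0.36*u^5 + 16.175*u^4 + 9.8725*u^3 + 35.74*u^2 + 1.91*u + 10.32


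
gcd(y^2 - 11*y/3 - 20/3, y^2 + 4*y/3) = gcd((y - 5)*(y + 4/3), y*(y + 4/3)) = y + 4/3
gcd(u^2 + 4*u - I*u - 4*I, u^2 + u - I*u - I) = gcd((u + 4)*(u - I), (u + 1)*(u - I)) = u - I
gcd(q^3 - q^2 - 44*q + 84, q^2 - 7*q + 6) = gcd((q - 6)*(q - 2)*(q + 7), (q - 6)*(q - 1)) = q - 6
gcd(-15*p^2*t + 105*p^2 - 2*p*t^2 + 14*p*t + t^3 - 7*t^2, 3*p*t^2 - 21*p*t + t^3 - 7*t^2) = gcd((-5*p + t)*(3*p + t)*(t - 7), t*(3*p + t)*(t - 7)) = 3*p*t - 21*p + t^2 - 7*t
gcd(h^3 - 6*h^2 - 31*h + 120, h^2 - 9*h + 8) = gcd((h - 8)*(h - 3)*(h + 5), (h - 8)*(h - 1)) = h - 8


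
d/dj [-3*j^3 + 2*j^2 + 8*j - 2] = -9*j^2 + 4*j + 8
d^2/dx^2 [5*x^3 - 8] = 30*x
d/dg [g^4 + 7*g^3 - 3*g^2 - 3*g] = 4*g^3 + 21*g^2 - 6*g - 3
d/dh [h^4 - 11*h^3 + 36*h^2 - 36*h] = 4*h^3 - 33*h^2 + 72*h - 36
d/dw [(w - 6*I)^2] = 2*w - 12*I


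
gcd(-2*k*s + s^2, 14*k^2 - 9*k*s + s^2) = -2*k + s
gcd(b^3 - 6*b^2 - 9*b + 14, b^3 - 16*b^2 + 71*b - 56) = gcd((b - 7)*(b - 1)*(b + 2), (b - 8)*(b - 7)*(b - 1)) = b^2 - 8*b + 7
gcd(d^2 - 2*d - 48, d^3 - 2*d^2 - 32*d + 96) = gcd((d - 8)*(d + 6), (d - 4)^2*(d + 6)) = d + 6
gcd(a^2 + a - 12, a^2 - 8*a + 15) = a - 3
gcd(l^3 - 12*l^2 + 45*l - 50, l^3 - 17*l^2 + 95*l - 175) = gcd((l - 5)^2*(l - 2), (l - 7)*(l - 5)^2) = l^2 - 10*l + 25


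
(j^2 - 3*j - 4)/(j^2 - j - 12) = (j + 1)/(j + 3)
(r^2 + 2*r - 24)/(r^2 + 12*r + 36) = (r - 4)/(r + 6)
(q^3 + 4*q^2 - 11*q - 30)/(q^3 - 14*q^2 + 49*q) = (q^3 + 4*q^2 - 11*q - 30)/(q*(q^2 - 14*q + 49))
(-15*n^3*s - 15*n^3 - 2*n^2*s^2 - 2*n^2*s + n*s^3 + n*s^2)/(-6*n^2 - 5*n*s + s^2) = n*(15*n^2*s + 15*n^2 + 2*n*s^2 + 2*n*s - s^3 - s^2)/(6*n^2 + 5*n*s - s^2)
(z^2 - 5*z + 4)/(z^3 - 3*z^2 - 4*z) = (z - 1)/(z*(z + 1))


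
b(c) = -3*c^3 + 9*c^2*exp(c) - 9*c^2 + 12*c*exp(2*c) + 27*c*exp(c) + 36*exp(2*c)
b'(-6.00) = -215.80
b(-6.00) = 324.40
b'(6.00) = 37358189.72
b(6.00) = 17772611.87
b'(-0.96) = 14.90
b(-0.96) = -8.80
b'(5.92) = 31581453.59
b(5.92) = 15021483.13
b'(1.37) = 2183.91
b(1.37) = 999.58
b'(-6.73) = -286.34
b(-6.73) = 507.10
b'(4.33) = 1113251.52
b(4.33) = 528593.55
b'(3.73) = 314577.64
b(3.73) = 149427.57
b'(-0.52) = 35.79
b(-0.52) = 1.61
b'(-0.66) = 26.80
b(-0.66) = -2.74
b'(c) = 9*c^2*exp(c) - 9*c^2 + 24*c*exp(2*c) + 45*c*exp(c) - 18*c + 84*exp(2*c) + 27*exp(c)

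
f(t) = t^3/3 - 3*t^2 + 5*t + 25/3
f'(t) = t^2 - 6*t + 5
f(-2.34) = -24.06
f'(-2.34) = 24.52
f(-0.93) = 0.82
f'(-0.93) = 11.44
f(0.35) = 9.73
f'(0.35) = 3.02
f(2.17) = 8.46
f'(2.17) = -3.31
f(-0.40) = 5.83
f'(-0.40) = 7.56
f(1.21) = 10.58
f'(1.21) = -0.80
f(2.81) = 6.09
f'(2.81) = -3.96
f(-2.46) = -27.08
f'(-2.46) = 25.81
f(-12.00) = -1059.67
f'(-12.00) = 221.00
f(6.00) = 2.33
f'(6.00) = 5.00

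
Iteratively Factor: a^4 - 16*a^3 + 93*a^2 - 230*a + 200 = (a - 5)*(a^3 - 11*a^2 + 38*a - 40) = (a - 5)*(a - 4)*(a^2 - 7*a + 10) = (a - 5)^2*(a - 4)*(a - 2)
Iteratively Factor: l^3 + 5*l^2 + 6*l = (l + 2)*(l^2 + 3*l) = (l + 2)*(l + 3)*(l)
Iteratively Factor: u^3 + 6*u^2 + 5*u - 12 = (u + 3)*(u^2 + 3*u - 4) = (u - 1)*(u + 3)*(u + 4)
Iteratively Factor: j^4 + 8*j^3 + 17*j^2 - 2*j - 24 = (j + 3)*(j^3 + 5*j^2 + 2*j - 8) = (j + 2)*(j + 3)*(j^2 + 3*j - 4) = (j + 2)*(j + 3)*(j + 4)*(j - 1)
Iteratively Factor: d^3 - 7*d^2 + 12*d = (d - 3)*(d^2 - 4*d) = (d - 4)*(d - 3)*(d)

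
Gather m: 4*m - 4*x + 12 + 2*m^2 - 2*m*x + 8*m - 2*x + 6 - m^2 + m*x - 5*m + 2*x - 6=m^2 + m*(7 - x) - 4*x + 12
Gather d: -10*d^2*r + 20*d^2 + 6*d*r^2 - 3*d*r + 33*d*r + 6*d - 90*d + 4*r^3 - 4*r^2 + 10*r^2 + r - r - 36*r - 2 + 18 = d^2*(20 - 10*r) + d*(6*r^2 + 30*r - 84) + 4*r^3 + 6*r^2 - 36*r + 16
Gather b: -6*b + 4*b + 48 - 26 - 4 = 18 - 2*b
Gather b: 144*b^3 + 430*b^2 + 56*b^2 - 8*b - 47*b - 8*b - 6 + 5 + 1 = 144*b^3 + 486*b^2 - 63*b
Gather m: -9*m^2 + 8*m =-9*m^2 + 8*m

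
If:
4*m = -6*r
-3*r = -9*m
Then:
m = 0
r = 0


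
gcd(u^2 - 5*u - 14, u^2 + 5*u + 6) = u + 2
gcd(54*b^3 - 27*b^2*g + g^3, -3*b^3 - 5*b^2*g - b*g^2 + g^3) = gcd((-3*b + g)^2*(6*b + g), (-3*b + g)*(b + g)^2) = 3*b - g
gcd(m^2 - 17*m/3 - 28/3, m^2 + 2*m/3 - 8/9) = m + 4/3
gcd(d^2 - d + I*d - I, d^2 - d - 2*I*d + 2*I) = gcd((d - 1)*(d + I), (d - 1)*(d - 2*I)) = d - 1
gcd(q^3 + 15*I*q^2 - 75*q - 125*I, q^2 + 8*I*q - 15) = q + 5*I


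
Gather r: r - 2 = r - 2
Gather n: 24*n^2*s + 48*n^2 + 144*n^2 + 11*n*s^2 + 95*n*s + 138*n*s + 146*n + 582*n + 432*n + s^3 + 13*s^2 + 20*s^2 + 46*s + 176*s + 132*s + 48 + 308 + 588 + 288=n^2*(24*s + 192) + n*(11*s^2 + 233*s + 1160) + s^3 + 33*s^2 + 354*s + 1232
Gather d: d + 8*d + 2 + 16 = 9*d + 18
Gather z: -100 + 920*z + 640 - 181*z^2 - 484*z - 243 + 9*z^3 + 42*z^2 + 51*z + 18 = 9*z^3 - 139*z^2 + 487*z + 315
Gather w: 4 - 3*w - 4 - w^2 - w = -w^2 - 4*w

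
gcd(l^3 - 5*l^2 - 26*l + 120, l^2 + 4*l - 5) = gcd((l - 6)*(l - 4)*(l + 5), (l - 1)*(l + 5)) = l + 5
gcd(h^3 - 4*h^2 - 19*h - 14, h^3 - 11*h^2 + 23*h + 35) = h^2 - 6*h - 7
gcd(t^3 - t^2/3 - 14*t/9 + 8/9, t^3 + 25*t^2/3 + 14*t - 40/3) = t - 2/3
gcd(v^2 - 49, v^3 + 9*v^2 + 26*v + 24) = 1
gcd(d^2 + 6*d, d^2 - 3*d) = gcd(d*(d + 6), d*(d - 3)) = d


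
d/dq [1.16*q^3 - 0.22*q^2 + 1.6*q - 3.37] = 3.48*q^2 - 0.44*q + 1.6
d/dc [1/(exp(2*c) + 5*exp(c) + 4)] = (-2*exp(c) - 5)*exp(c)/(exp(2*c) + 5*exp(c) + 4)^2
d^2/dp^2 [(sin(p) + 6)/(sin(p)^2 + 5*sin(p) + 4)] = (-sin(p)^4 - 18*sin(p)^3 - 46*sin(p)^2 + 48*sin(p) + 212)/((sin(p) + 1)^2*(sin(p) + 4)^3)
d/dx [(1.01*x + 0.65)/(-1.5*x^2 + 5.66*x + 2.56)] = (1.515*x^2 + 1.95*x - 1.0934)/(2.25*x^4 - 16.98*x^3 + 24.3556*x^2 + 28.9792*x + 6.5536)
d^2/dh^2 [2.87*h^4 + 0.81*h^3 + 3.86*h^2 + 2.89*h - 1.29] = 34.44*h^2 + 4.86*h + 7.72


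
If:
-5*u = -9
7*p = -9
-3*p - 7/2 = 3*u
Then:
No Solution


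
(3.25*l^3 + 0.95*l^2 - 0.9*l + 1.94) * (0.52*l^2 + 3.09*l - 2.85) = 1.69*l^5 + 10.5365*l^4 - 6.795*l^3 - 4.4797*l^2 + 8.5596*l - 5.529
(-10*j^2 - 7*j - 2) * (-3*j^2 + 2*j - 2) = 30*j^4 + j^3 + 12*j^2 + 10*j + 4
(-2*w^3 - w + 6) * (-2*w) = 4*w^4 + 2*w^2 - 12*w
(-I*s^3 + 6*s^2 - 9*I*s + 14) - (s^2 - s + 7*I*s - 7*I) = -I*s^3 + 5*s^2 + s - 16*I*s + 14 + 7*I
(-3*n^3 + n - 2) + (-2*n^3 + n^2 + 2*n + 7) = -5*n^3 + n^2 + 3*n + 5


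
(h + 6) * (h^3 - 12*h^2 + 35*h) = h^4 - 6*h^3 - 37*h^2 + 210*h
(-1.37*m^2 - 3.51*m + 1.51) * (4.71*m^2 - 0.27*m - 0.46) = -6.4527*m^4 - 16.1622*m^3 + 8.69*m^2 + 1.2069*m - 0.6946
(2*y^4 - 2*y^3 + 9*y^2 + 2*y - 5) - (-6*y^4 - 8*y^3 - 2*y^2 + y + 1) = 8*y^4 + 6*y^3 + 11*y^2 + y - 6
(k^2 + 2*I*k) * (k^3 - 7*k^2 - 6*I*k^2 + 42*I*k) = k^5 - 7*k^4 - 4*I*k^4 + 12*k^3 + 28*I*k^3 - 84*k^2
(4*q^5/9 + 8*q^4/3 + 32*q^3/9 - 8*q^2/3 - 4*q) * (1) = 4*q^5/9 + 8*q^4/3 + 32*q^3/9 - 8*q^2/3 - 4*q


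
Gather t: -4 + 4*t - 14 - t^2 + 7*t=-t^2 + 11*t - 18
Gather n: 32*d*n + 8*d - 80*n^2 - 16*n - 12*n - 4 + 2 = 8*d - 80*n^2 + n*(32*d - 28) - 2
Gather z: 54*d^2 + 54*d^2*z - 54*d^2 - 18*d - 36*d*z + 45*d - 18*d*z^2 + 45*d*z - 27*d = -18*d*z^2 + z*(54*d^2 + 9*d)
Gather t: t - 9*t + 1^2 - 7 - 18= -8*t - 24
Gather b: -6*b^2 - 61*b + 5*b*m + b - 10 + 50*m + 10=-6*b^2 + b*(5*m - 60) + 50*m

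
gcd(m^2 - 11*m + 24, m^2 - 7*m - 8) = m - 8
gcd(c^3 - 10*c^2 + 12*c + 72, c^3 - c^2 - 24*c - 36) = c^2 - 4*c - 12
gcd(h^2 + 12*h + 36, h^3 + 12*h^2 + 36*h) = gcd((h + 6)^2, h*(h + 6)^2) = h^2 + 12*h + 36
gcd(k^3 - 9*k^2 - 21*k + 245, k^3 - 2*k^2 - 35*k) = k^2 - 2*k - 35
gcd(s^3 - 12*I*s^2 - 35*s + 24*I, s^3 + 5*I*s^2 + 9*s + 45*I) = s - 3*I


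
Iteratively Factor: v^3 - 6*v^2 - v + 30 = (v - 3)*(v^2 - 3*v - 10) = (v - 5)*(v - 3)*(v + 2)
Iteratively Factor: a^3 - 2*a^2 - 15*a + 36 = (a - 3)*(a^2 + a - 12) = (a - 3)^2*(a + 4)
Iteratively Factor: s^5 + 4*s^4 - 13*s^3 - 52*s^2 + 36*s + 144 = (s - 3)*(s^4 + 7*s^3 + 8*s^2 - 28*s - 48) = (s - 3)*(s + 4)*(s^3 + 3*s^2 - 4*s - 12) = (s - 3)*(s - 2)*(s + 4)*(s^2 + 5*s + 6) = (s - 3)*(s - 2)*(s + 2)*(s + 4)*(s + 3)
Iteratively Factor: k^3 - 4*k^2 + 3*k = (k - 3)*(k^2 - k) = (k - 3)*(k - 1)*(k)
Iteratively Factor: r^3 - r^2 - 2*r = (r - 2)*(r^2 + r) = r*(r - 2)*(r + 1)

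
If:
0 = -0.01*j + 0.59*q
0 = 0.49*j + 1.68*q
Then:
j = 0.00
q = 0.00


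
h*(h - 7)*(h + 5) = h^3 - 2*h^2 - 35*h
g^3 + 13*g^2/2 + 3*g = g*(g + 1/2)*(g + 6)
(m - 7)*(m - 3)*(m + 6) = m^3 - 4*m^2 - 39*m + 126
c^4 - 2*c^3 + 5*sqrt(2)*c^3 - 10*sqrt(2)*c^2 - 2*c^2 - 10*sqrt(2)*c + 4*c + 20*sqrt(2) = (c - 2)*(c - sqrt(2))*(c + sqrt(2))*(c + 5*sqrt(2))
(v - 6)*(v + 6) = v^2 - 36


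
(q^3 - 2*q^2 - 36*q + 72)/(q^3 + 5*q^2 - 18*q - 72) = (q^2 - 8*q + 12)/(q^2 - q - 12)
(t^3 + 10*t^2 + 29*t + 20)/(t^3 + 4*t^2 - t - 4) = (t + 5)/(t - 1)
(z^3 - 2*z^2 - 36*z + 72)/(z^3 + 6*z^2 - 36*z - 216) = (z - 2)/(z + 6)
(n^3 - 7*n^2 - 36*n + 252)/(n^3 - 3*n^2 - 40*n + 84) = (n - 6)/(n - 2)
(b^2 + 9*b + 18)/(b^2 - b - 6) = (b^2 + 9*b + 18)/(b^2 - b - 6)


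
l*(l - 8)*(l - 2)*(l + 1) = l^4 - 9*l^3 + 6*l^2 + 16*l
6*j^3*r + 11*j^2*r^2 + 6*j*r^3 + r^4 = r*(j + r)*(2*j + r)*(3*j + r)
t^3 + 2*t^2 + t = t*(t + 1)^2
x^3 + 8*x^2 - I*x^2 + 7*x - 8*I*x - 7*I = (x + 1)*(x + 7)*(x - I)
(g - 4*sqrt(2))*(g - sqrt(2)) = g^2 - 5*sqrt(2)*g + 8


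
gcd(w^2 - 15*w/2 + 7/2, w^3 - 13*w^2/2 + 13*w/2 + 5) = 1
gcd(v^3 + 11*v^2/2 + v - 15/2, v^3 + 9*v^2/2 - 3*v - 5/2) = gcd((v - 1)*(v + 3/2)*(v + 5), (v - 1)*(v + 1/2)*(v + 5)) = v^2 + 4*v - 5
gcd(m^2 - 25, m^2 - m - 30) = m + 5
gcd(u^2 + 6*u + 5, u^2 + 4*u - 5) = u + 5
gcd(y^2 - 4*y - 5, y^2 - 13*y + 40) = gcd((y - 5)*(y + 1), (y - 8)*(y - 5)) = y - 5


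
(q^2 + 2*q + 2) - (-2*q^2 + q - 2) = 3*q^2 + q + 4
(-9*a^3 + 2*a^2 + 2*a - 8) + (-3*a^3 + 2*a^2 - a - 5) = -12*a^3 + 4*a^2 + a - 13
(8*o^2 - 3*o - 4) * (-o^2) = -8*o^4 + 3*o^3 + 4*o^2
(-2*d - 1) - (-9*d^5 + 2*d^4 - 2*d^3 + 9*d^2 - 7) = 9*d^5 - 2*d^4 + 2*d^3 - 9*d^2 - 2*d + 6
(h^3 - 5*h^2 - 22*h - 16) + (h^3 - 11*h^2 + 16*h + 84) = 2*h^3 - 16*h^2 - 6*h + 68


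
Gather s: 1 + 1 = 2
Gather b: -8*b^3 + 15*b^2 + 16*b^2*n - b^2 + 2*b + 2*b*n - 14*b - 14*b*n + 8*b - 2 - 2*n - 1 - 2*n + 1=-8*b^3 + b^2*(16*n + 14) + b*(-12*n - 4) - 4*n - 2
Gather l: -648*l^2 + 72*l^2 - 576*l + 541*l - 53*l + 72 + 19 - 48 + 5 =-576*l^2 - 88*l + 48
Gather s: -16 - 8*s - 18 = -8*s - 34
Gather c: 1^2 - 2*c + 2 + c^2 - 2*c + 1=c^2 - 4*c + 4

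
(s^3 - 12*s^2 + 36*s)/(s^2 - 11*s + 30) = s*(s - 6)/(s - 5)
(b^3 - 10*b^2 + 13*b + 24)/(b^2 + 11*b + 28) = (b^3 - 10*b^2 + 13*b + 24)/(b^2 + 11*b + 28)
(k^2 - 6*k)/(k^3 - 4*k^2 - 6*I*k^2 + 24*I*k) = (k - 6)/(k^2 - 4*k - 6*I*k + 24*I)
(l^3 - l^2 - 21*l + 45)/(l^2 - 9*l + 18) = (l^2 + 2*l - 15)/(l - 6)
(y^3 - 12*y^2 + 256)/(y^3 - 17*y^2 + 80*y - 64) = (y + 4)/(y - 1)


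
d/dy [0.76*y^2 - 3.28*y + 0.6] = 1.52*y - 3.28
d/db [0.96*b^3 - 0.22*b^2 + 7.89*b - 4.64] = 2.88*b^2 - 0.44*b + 7.89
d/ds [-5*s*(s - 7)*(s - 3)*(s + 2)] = -20*s^3 + 120*s^2 - 10*s - 210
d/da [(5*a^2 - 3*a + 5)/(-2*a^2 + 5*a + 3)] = (19*a^2 + 50*a - 34)/(4*a^4 - 20*a^3 + 13*a^2 + 30*a + 9)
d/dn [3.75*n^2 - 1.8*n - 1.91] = 7.5*n - 1.8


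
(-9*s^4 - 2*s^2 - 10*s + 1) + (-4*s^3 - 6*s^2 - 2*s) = -9*s^4 - 4*s^3 - 8*s^2 - 12*s + 1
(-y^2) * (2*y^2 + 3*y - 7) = -2*y^4 - 3*y^3 + 7*y^2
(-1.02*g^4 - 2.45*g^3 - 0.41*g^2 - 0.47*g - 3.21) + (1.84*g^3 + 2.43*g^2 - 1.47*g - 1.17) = -1.02*g^4 - 0.61*g^3 + 2.02*g^2 - 1.94*g - 4.38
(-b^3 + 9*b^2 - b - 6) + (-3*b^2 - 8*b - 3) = -b^3 + 6*b^2 - 9*b - 9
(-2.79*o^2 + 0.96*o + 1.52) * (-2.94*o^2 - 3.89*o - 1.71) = 8.2026*o^4 + 8.0307*o^3 - 3.4323*o^2 - 7.5544*o - 2.5992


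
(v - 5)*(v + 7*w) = v^2 + 7*v*w - 5*v - 35*w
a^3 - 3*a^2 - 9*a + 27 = (a - 3)^2*(a + 3)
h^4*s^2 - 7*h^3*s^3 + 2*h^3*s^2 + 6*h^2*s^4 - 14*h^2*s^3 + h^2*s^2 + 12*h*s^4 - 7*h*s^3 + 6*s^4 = (h - 6*s)*(h - s)*(h*s + s)^2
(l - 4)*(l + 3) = l^2 - l - 12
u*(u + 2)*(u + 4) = u^3 + 6*u^2 + 8*u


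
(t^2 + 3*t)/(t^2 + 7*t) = (t + 3)/(t + 7)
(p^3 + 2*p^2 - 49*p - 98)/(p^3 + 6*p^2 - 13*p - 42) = (p - 7)/(p - 3)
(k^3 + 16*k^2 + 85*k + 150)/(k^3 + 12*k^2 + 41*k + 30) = (k + 5)/(k + 1)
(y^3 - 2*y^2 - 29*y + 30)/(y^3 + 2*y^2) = (y^3 - 2*y^2 - 29*y + 30)/(y^2*(y + 2))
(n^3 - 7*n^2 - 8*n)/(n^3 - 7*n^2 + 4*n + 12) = n*(n - 8)/(n^2 - 8*n + 12)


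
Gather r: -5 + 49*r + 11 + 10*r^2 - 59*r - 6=10*r^2 - 10*r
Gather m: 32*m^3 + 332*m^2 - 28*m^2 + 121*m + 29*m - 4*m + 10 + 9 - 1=32*m^3 + 304*m^2 + 146*m + 18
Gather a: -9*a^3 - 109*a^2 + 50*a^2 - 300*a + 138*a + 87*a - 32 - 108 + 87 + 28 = -9*a^3 - 59*a^2 - 75*a - 25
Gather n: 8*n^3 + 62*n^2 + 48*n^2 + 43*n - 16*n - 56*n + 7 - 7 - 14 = 8*n^3 + 110*n^2 - 29*n - 14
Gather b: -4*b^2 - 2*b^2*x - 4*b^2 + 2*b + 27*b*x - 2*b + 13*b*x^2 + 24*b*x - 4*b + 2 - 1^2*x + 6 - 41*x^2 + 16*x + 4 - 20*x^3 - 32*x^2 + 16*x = b^2*(-2*x - 8) + b*(13*x^2 + 51*x - 4) - 20*x^3 - 73*x^2 + 31*x + 12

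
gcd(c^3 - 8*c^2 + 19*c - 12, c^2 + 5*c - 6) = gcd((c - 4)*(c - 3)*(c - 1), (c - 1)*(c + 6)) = c - 1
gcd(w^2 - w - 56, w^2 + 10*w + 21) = w + 7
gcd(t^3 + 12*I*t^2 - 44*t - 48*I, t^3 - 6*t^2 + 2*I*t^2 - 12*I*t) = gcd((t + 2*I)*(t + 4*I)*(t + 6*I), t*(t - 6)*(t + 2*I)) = t + 2*I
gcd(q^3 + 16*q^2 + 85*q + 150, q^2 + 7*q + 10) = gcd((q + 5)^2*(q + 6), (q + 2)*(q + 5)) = q + 5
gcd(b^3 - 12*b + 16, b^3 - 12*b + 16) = b^3 - 12*b + 16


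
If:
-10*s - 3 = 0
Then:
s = -3/10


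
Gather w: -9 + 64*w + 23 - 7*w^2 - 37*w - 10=-7*w^2 + 27*w + 4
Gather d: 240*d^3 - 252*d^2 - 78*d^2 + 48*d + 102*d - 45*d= 240*d^3 - 330*d^2 + 105*d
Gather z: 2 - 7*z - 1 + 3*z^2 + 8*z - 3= 3*z^2 + z - 2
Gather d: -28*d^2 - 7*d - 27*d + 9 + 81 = -28*d^2 - 34*d + 90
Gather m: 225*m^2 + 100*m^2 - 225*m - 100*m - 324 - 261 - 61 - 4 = 325*m^2 - 325*m - 650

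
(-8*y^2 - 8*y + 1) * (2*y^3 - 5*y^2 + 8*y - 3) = -16*y^5 + 24*y^4 - 22*y^3 - 45*y^2 + 32*y - 3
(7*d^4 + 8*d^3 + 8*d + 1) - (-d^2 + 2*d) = 7*d^4 + 8*d^3 + d^2 + 6*d + 1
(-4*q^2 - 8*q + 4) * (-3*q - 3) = 12*q^3 + 36*q^2 + 12*q - 12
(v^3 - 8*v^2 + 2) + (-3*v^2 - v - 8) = v^3 - 11*v^2 - v - 6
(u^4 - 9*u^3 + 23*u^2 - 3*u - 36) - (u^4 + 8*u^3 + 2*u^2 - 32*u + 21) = -17*u^3 + 21*u^2 + 29*u - 57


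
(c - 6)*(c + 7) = c^2 + c - 42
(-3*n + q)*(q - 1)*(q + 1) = -3*n*q^2 + 3*n + q^3 - q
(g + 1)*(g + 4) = g^2 + 5*g + 4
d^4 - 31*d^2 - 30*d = d*(d - 6)*(d + 1)*(d + 5)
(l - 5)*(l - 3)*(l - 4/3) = l^3 - 28*l^2/3 + 77*l/3 - 20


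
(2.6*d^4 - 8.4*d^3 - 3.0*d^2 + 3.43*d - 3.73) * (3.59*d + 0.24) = 9.334*d^5 - 29.532*d^4 - 12.786*d^3 + 11.5937*d^2 - 12.5675*d - 0.8952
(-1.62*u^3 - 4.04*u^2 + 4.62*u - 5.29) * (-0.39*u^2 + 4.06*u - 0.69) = 0.6318*u^5 - 5.0016*u^4 - 17.0864*u^3 + 23.6079*u^2 - 24.6652*u + 3.6501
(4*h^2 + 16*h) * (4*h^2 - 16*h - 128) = 16*h^4 - 768*h^2 - 2048*h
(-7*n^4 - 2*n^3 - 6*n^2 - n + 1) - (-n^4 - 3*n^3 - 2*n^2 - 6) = -6*n^4 + n^3 - 4*n^2 - n + 7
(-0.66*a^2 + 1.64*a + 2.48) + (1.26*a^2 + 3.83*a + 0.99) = 0.6*a^2 + 5.47*a + 3.47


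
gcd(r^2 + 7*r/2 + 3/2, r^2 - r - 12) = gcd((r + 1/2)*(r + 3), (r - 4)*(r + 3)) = r + 3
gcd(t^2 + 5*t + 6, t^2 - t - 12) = t + 3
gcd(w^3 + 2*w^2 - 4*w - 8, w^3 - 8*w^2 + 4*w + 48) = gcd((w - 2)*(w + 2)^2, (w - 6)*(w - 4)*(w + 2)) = w + 2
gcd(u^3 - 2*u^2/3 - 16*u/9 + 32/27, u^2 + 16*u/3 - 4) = u - 2/3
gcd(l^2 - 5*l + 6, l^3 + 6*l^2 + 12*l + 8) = 1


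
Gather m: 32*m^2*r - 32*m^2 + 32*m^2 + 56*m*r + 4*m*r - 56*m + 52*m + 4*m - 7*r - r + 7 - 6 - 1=32*m^2*r + 60*m*r - 8*r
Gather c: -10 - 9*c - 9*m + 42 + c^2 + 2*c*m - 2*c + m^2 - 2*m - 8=c^2 + c*(2*m - 11) + m^2 - 11*m + 24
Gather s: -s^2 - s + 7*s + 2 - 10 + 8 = -s^2 + 6*s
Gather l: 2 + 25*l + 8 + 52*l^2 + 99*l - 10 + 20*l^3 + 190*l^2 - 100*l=20*l^3 + 242*l^2 + 24*l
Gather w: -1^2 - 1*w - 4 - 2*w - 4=-3*w - 9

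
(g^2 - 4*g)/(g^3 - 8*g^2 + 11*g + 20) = g/(g^2 - 4*g - 5)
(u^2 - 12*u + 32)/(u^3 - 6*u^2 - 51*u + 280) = (u - 4)/(u^2 + 2*u - 35)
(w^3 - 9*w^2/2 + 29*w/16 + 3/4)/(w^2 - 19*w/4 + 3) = w + 1/4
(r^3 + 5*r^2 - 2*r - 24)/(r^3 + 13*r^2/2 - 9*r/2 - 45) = 2*(r^2 + 2*r - 8)/(2*r^2 + 7*r - 30)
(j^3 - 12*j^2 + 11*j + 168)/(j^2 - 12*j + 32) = (j^2 - 4*j - 21)/(j - 4)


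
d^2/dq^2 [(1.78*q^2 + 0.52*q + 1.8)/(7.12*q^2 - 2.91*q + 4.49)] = (1.13686837721616e-13*q^4 + 126.482528*q^3 + 206.072736*q^2 - 323.510016*q + 0.755971999999996)/(360.944128*q^6 - 442.562112*q^5 + 863.732184*q^4 - 582.817419*q^3 + 544.685043*q^2 - 175.997673*q + 90.518849)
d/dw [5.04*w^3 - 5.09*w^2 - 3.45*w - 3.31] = 15.12*w^2 - 10.18*w - 3.45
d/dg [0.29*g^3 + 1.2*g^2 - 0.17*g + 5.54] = 0.87*g^2 + 2.4*g - 0.17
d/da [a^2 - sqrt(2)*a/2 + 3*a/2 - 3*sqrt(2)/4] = 2*a - sqrt(2)/2 + 3/2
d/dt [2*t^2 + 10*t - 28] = 4*t + 10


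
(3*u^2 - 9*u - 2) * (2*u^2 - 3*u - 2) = 6*u^4 - 27*u^3 + 17*u^2 + 24*u + 4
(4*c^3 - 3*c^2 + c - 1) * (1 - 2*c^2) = -8*c^5 + 6*c^4 + 2*c^3 - c^2 + c - 1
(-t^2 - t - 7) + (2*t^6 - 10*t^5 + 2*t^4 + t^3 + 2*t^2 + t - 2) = 2*t^6 - 10*t^5 + 2*t^4 + t^3 + t^2 - 9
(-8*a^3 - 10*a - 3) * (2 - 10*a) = 80*a^4 - 16*a^3 + 100*a^2 + 10*a - 6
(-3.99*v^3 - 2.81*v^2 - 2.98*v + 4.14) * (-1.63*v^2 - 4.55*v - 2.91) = 6.5037*v^5 + 22.7348*v^4 + 29.2538*v^3 + 14.9879*v^2 - 10.1652*v - 12.0474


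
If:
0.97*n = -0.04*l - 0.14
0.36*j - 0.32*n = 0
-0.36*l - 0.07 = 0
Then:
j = -0.12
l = -0.19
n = -0.14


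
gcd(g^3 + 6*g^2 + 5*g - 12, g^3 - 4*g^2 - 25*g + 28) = g^2 + 3*g - 4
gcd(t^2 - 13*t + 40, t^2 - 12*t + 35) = t - 5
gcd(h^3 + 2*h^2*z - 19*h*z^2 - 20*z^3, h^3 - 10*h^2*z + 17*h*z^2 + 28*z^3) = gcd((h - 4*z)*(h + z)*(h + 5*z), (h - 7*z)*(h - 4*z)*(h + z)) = -h^2 + 3*h*z + 4*z^2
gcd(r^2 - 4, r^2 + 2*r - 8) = r - 2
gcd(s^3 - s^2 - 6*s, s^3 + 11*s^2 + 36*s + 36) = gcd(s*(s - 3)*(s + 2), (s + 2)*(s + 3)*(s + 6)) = s + 2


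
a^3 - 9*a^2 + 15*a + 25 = (a - 5)^2*(a + 1)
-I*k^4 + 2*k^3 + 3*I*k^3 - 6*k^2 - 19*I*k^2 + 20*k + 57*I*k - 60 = (k - 3)*(k - 4*I)*(k + 5*I)*(-I*k + 1)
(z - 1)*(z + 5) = z^2 + 4*z - 5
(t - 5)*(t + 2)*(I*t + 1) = I*t^3 + t^2 - 3*I*t^2 - 3*t - 10*I*t - 10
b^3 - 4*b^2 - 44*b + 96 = (b - 8)*(b - 2)*(b + 6)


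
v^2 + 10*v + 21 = (v + 3)*(v + 7)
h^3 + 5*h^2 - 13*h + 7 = (h - 1)^2*(h + 7)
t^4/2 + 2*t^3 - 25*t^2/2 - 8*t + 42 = (t/2 + 1)*(t - 3)*(t - 2)*(t + 7)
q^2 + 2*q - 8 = (q - 2)*(q + 4)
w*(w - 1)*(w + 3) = w^3 + 2*w^2 - 3*w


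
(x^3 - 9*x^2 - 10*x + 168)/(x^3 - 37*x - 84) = (x - 6)/(x + 3)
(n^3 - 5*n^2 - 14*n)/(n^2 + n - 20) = n*(n^2 - 5*n - 14)/(n^2 + n - 20)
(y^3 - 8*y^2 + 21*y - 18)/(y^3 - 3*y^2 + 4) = (y^2 - 6*y + 9)/(y^2 - y - 2)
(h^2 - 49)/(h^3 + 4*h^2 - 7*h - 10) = (h^2 - 49)/(h^3 + 4*h^2 - 7*h - 10)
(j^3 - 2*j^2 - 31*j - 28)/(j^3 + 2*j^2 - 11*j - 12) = (j - 7)/(j - 3)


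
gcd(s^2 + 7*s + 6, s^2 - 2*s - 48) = s + 6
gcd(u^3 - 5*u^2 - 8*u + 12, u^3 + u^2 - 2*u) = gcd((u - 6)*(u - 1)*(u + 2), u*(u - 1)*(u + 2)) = u^2 + u - 2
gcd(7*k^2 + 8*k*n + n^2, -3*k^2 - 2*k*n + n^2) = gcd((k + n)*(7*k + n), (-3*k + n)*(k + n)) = k + n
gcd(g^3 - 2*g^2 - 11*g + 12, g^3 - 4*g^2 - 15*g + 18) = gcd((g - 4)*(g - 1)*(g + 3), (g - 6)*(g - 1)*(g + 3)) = g^2 + 2*g - 3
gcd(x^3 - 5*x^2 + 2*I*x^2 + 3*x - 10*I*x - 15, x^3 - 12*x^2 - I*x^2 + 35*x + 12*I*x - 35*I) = x^2 + x*(-5 - I) + 5*I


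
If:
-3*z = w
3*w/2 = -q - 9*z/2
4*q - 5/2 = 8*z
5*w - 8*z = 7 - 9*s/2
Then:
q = 0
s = -1/24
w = 15/16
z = -5/16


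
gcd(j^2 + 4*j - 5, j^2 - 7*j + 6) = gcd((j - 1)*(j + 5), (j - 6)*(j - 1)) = j - 1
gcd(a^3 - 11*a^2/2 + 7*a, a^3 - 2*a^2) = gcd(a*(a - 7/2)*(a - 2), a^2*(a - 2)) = a^2 - 2*a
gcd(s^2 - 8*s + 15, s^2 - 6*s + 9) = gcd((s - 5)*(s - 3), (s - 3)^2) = s - 3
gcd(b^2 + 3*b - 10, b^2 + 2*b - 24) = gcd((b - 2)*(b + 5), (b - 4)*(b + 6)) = 1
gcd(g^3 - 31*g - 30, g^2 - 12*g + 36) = g - 6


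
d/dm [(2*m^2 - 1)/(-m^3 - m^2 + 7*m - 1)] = (2*m^4 + 11*m^2 - 6*m + 7)/(m^6 + 2*m^5 - 13*m^4 - 12*m^3 + 51*m^2 - 14*m + 1)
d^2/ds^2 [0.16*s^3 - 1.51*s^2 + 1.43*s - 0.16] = 0.96*s - 3.02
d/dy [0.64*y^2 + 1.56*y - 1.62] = 1.28*y + 1.56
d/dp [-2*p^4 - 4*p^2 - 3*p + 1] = -8*p^3 - 8*p - 3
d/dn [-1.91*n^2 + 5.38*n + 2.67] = 5.38 - 3.82*n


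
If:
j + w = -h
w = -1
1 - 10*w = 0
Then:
No Solution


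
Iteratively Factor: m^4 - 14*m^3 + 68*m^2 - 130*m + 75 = (m - 3)*(m^3 - 11*m^2 + 35*m - 25) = (m - 3)*(m - 1)*(m^2 - 10*m + 25) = (m - 5)*(m - 3)*(m - 1)*(m - 5)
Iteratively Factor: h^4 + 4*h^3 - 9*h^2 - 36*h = (h - 3)*(h^3 + 7*h^2 + 12*h) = (h - 3)*(h + 4)*(h^2 + 3*h) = h*(h - 3)*(h + 4)*(h + 3)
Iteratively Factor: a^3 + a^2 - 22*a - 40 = (a + 4)*(a^2 - 3*a - 10) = (a - 5)*(a + 4)*(a + 2)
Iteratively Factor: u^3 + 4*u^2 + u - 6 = (u - 1)*(u^2 + 5*u + 6) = (u - 1)*(u + 3)*(u + 2)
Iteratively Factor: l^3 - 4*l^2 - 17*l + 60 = (l - 3)*(l^2 - l - 20) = (l - 3)*(l + 4)*(l - 5)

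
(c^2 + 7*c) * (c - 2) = c^3 + 5*c^2 - 14*c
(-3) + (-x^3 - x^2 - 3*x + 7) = -x^3 - x^2 - 3*x + 4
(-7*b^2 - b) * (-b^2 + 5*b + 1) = 7*b^4 - 34*b^3 - 12*b^2 - b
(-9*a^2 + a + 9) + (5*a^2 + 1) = -4*a^2 + a + 10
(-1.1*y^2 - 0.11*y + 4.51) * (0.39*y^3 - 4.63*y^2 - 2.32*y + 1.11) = -0.429*y^5 + 5.0501*y^4 + 4.8202*y^3 - 21.8471*y^2 - 10.5853*y + 5.0061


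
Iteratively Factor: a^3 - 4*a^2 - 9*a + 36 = (a - 3)*(a^2 - a - 12) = (a - 4)*(a - 3)*(a + 3)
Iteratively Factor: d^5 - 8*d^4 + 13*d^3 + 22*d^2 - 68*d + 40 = (d - 1)*(d^4 - 7*d^3 + 6*d^2 + 28*d - 40) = (d - 2)*(d - 1)*(d^3 - 5*d^2 - 4*d + 20) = (d - 5)*(d - 2)*(d - 1)*(d^2 - 4) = (d - 5)*(d - 2)*(d - 1)*(d + 2)*(d - 2)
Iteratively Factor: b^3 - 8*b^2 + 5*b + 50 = (b + 2)*(b^2 - 10*b + 25) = (b - 5)*(b + 2)*(b - 5)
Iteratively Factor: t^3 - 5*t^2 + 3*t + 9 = (t - 3)*(t^2 - 2*t - 3) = (t - 3)*(t + 1)*(t - 3)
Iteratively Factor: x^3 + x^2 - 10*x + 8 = (x - 2)*(x^2 + 3*x - 4) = (x - 2)*(x - 1)*(x + 4)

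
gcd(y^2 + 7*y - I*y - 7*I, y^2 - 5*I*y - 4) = y - I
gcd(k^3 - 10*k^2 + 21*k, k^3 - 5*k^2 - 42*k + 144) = k - 3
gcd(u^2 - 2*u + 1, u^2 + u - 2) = u - 1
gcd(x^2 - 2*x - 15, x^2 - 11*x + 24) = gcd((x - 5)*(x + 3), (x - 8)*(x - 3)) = 1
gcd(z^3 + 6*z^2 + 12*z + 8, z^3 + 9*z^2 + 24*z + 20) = z^2 + 4*z + 4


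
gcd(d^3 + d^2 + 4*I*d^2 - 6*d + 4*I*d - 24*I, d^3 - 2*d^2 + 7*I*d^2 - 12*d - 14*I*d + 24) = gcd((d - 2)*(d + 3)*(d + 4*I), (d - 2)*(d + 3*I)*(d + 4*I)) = d^2 + d*(-2 + 4*I) - 8*I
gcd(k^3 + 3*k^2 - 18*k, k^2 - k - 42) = k + 6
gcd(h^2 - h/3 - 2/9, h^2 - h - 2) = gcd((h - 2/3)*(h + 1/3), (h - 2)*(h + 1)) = 1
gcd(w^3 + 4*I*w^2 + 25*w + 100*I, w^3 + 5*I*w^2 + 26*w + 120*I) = w^2 - I*w + 20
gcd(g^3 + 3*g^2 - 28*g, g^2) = g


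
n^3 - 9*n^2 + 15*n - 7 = (n - 7)*(n - 1)^2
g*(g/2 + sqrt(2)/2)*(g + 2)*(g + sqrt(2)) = g^4/2 + g^3 + sqrt(2)*g^3 + g^2 + 2*sqrt(2)*g^2 + 2*g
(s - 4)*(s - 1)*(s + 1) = s^3 - 4*s^2 - s + 4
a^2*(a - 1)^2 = a^4 - 2*a^3 + a^2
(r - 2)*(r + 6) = r^2 + 4*r - 12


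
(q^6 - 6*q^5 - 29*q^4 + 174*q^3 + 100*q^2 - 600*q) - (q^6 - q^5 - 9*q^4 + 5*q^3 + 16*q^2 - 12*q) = -5*q^5 - 20*q^4 + 169*q^3 + 84*q^2 - 588*q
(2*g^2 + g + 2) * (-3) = -6*g^2 - 3*g - 6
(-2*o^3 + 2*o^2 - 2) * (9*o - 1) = -18*o^4 + 20*o^3 - 2*o^2 - 18*o + 2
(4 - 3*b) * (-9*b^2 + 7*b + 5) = 27*b^3 - 57*b^2 + 13*b + 20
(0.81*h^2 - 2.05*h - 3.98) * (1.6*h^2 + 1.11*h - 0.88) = 1.296*h^4 - 2.3809*h^3 - 9.3563*h^2 - 2.6138*h + 3.5024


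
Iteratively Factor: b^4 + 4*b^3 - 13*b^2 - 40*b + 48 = (b - 1)*(b^3 + 5*b^2 - 8*b - 48) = (b - 1)*(b + 4)*(b^2 + b - 12) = (b - 3)*(b - 1)*(b + 4)*(b + 4)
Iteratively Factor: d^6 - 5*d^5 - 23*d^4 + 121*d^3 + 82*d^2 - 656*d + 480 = (d - 1)*(d^5 - 4*d^4 - 27*d^3 + 94*d^2 + 176*d - 480) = (d - 2)*(d - 1)*(d^4 - 2*d^3 - 31*d^2 + 32*d + 240) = (d - 2)*(d - 1)*(d + 3)*(d^3 - 5*d^2 - 16*d + 80) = (d - 2)*(d - 1)*(d + 3)*(d + 4)*(d^2 - 9*d + 20) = (d - 5)*(d - 2)*(d - 1)*(d + 3)*(d + 4)*(d - 4)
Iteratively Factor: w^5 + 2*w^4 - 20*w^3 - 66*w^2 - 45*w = (w + 3)*(w^4 - w^3 - 17*w^2 - 15*w) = (w - 5)*(w + 3)*(w^3 + 4*w^2 + 3*w) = w*(w - 5)*(w + 3)*(w^2 + 4*w + 3) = w*(w - 5)*(w + 1)*(w + 3)*(w + 3)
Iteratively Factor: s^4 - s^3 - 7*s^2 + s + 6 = (s + 2)*(s^3 - 3*s^2 - s + 3) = (s - 3)*(s + 2)*(s^2 - 1) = (s - 3)*(s + 1)*(s + 2)*(s - 1)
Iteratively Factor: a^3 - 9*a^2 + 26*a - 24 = (a - 4)*(a^2 - 5*a + 6) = (a - 4)*(a - 3)*(a - 2)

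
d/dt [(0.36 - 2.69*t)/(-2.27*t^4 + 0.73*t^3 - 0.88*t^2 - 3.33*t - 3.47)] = (-18.3189*t^4 + 7.1962*t^3 - 3.1556*t^2 + 0.633599999999999*t + 10.5331)/(5.1529*t^8 - 3.3142*t^7 + 4.5281*t^6 + 13.8334*t^5 + 11.6664*t^4 + 0.7946*t^3 + 17.1961*t^2 + 23.1102*t + 12.0409)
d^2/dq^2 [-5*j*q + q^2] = 2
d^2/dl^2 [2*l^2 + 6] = 4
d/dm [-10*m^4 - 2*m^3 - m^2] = 2*m*(-20*m^2 - 3*m - 1)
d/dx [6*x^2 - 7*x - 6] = 12*x - 7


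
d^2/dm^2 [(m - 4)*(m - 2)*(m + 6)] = 6*m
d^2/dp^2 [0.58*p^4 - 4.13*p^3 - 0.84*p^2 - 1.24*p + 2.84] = 6.96*p^2 - 24.78*p - 1.68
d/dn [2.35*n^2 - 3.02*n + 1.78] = 4.7*n - 3.02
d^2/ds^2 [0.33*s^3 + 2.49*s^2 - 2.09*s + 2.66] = 1.98*s + 4.98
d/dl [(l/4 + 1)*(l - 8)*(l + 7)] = 3*l^2/4 + 3*l/2 - 15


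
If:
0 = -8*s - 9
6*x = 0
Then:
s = -9/8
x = 0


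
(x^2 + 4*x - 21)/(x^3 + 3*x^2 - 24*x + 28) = (x - 3)/(x^2 - 4*x + 4)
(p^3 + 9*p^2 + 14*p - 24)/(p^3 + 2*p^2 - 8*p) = (p^2 + 5*p - 6)/(p*(p - 2))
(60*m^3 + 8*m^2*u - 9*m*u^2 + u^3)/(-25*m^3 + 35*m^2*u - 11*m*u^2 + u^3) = (-12*m^2 - 4*m*u + u^2)/(5*m^2 - 6*m*u + u^2)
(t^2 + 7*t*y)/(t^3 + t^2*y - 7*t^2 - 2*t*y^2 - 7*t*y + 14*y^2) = t*(t + 7*y)/(t^3 + t^2*y - 7*t^2 - 2*t*y^2 - 7*t*y + 14*y^2)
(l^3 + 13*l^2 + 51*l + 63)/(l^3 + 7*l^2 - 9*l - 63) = (l + 3)/(l - 3)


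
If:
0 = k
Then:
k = 0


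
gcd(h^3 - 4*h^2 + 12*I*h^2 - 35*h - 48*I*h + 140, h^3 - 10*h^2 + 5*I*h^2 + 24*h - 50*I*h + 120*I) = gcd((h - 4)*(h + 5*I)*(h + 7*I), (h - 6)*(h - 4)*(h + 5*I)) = h^2 + h*(-4 + 5*I) - 20*I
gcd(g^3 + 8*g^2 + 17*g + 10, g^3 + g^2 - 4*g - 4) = g^2 + 3*g + 2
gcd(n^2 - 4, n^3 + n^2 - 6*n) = n - 2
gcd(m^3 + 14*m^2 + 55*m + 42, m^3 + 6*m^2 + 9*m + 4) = m + 1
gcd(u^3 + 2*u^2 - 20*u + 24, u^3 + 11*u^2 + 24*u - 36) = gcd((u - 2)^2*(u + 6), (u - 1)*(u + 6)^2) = u + 6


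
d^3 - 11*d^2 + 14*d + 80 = (d - 8)*(d - 5)*(d + 2)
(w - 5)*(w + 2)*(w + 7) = w^3 + 4*w^2 - 31*w - 70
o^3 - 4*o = o*(o - 2)*(o + 2)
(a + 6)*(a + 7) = a^2 + 13*a + 42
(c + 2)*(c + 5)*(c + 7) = c^3 + 14*c^2 + 59*c + 70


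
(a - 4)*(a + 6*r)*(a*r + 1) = a^3*r + 6*a^2*r^2 - 4*a^2*r + a^2 - 24*a*r^2 + 6*a*r - 4*a - 24*r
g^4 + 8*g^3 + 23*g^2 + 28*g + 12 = (g + 1)*(g + 2)^2*(g + 3)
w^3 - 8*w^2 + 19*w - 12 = (w - 4)*(w - 3)*(w - 1)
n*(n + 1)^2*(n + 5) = n^4 + 7*n^3 + 11*n^2 + 5*n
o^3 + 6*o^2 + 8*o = o*(o + 2)*(o + 4)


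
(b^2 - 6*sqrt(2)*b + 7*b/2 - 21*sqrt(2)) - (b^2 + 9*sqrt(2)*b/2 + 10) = -21*sqrt(2)*b/2 + 7*b/2 - 21*sqrt(2) - 10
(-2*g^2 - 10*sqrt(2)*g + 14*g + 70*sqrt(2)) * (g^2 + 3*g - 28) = -2*g^4 - 10*sqrt(2)*g^3 + 8*g^3 + 40*sqrt(2)*g^2 + 98*g^2 - 392*g + 490*sqrt(2)*g - 1960*sqrt(2)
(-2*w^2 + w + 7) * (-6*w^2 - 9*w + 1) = 12*w^4 + 12*w^3 - 53*w^2 - 62*w + 7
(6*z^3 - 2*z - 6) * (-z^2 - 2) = -6*z^5 - 10*z^3 + 6*z^2 + 4*z + 12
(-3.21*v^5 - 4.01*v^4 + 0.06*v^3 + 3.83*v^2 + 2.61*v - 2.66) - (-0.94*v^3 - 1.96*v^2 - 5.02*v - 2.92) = -3.21*v^5 - 4.01*v^4 + 1.0*v^3 + 5.79*v^2 + 7.63*v + 0.26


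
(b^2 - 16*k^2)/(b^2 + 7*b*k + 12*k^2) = (b - 4*k)/(b + 3*k)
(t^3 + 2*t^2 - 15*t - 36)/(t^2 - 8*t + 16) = (t^2 + 6*t + 9)/(t - 4)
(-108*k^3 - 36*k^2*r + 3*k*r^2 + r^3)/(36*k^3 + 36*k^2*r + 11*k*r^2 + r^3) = (-6*k + r)/(2*k + r)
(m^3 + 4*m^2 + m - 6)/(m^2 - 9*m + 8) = (m^2 + 5*m + 6)/(m - 8)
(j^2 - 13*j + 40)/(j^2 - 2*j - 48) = (j - 5)/(j + 6)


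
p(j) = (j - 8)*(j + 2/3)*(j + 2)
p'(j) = (j - 8)*(j + 2/3) + (j - 8)*(j + 2) + (j + 2/3)*(j + 2)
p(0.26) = -16.21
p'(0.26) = -22.57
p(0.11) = -12.93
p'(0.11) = -21.14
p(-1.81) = 2.13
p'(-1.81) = 9.13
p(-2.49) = -9.37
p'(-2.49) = 25.16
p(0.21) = -15.09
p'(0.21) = -22.11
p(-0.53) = -1.71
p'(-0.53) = -13.50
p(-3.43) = -45.17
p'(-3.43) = 51.88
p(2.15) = -68.38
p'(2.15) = -29.07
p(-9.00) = -991.67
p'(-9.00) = 319.00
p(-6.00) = -298.67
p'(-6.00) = 152.00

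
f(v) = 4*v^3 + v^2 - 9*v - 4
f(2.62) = 51.22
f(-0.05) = -3.55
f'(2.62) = 78.61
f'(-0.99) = 0.78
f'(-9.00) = 945.00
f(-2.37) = -30.30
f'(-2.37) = 53.66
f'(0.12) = -8.59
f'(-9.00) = 945.00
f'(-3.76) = 153.13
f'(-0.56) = -6.36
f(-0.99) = 2.01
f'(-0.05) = -9.07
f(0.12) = -5.06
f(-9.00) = -2758.00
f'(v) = 12*v^2 + 2*v - 9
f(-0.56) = 0.65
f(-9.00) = -2758.00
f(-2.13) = -18.95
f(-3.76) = -168.65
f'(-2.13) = 41.18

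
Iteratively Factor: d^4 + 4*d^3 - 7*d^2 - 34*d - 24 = (d + 4)*(d^3 - 7*d - 6) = (d - 3)*(d + 4)*(d^2 + 3*d + 2) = (d - 3)*(d + 2)*(d + 4)*(d + 1)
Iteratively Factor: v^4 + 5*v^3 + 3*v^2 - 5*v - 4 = (v + 1)*(v^3 + 4*v^2 - v - 4) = (v + 1)^2*(v^2 + 3*v - 4) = (v + 1)^2*(v + 4)*(v - 1)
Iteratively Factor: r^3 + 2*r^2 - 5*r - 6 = (r - 2)*(r^2 + 4*r + 3) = (r - 2)*(r + 1)*(r + 3)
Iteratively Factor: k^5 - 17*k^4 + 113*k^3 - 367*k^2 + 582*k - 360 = (k - 5)*(k^4 - 12*k^3 + 53*k^2 - 102*k + 72) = (k - 5)*(k - 2)*(k^3 - 10*k^2 + 33*k - 36) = (k - 5)*(k - 4)*(k - 2)*(k^2 - 6*k + 9) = (k - 5)*(k - 4)*(k - 3)*(k - 2)*(k - 3)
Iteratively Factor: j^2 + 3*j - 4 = (j - 1)*(j + 4)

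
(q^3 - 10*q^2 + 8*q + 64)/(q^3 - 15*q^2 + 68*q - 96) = (q + 2)/(q - 3)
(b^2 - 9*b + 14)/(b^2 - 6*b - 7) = (b - 2)/(b + 1)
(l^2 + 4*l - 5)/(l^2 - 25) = (l - 1)/(l - 5)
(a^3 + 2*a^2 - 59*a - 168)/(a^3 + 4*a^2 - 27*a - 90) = (a^2 - a - 56)/(a^2 + a - 30)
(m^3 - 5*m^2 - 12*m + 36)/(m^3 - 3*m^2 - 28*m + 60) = (m + 3)/(m + 5)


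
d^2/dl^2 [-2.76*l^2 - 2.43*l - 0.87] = -5.52000000000000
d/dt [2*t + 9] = 2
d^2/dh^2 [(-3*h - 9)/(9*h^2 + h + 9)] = 6*(-(h + 3)*(18*h + 1)^2 + (27*h + 28)*(9*h^2 + h + 9))/(9*h^2 + h + 9)^3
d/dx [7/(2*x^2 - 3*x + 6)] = 7*(3 - 4*x)/(2*x^2 - 3*x + 6)^2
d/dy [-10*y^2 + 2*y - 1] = 2 - 20*y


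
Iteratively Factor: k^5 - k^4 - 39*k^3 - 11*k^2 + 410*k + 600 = (k + 4)*(k^4 - 5*k^3 - 19*k^2 + 65*k + 150) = (k + 2)*(k + 4)*(k^3 - 7*k^2 - 5*k + 75) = (k - 5)*(k + 2)*(k + 4)*(k^2 - 2*k - 15) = (k - 5)^2*(k + 2)*(k + 4)*(k + 3)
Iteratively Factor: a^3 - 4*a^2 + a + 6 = (a + 1)*(a^2 - 5*a + 6) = (a - 2)*(a + 1)*(a - 3)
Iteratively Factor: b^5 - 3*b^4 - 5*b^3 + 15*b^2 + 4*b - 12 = (b - 2)*(b^4 - b^3 - 7*b^2 + b + 6) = (b - 2)*(b + 2)*(b^3 - 3*b^2 - b + 3) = (b - 2)*(b + 1)*(b + 2)*(b^2 - 4*b + 3) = (b - 3)*(b - 2)*(b + 1)*(b + 2)*(b - 1)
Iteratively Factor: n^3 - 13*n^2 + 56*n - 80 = (n - 4)*(n^2 - 9*n + 20) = (n - 5)*(n - 4)*(n - 4)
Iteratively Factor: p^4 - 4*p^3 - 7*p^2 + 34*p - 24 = (p + 3)*(p^3 - 7*p^2 + 14*p - 8) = (p - 2)*(p + 3)*(p^2 - 5*p + 4) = (p - 2)*(p - 1)*(p + 3)*(p - 4)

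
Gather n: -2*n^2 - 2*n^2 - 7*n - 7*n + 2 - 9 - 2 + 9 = -4*n^2 - 14*n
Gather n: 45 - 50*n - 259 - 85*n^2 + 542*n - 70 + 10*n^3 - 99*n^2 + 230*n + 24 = 10*n^3 - 184*n^2 + 722*n - 260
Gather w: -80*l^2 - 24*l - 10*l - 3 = -80*l^2 - 34*l - 3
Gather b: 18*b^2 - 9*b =18*b^2 - 9*b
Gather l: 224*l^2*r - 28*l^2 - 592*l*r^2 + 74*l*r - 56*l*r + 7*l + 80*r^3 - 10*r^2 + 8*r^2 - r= l^2*(224*r - 28) + l*(-592*r^2 + 18*r + 7) + 80*r^3 - 2*r^2 - r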